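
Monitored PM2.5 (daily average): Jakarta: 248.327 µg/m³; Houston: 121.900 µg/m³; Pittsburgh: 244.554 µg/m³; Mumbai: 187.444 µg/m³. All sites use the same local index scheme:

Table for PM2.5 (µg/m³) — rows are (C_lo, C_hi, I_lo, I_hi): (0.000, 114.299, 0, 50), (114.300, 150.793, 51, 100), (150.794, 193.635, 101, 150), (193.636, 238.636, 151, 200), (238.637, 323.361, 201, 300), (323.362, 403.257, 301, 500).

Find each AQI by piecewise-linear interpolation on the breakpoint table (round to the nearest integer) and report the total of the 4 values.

Jakarta 248.327: bracket 238.637–323.361 → index 201–300; slope 99/84.724, offset 9.690.
AQI = 201 + 99/84.724·9.690 ≈ 212.32 ⇒ 212.
Houston: 121.900 ∈ [114.300, 150.793] ↔ index [51, 100].
51 + (121.900−114.300)·(100−51)/(150.793−114.300) = 51 + 7.600·49/36.493 ≈ 61.20, so AQI = 61.
Pittsburgh 244.554: bracket 238.637–323.361 → index 201–300; slope 99/84.724, offset 5.917.
AQI = 201 + 99/84.724·5.917 ≈ 207.91 ⇒ 208.
Mumbai 187.444: bracket 150.794–193.635 → index 101–150; slope 49/42.841, offset 36.650.
AQI = 101 + 49/42.841·36.650 ≈ 142.92 ⇒ 143.
AQIs: Jakarta=212, Houston=61, Pittsburgh=208, Mumbai=143. Sum = 212 + 61 + 208 + 143 = 624.

624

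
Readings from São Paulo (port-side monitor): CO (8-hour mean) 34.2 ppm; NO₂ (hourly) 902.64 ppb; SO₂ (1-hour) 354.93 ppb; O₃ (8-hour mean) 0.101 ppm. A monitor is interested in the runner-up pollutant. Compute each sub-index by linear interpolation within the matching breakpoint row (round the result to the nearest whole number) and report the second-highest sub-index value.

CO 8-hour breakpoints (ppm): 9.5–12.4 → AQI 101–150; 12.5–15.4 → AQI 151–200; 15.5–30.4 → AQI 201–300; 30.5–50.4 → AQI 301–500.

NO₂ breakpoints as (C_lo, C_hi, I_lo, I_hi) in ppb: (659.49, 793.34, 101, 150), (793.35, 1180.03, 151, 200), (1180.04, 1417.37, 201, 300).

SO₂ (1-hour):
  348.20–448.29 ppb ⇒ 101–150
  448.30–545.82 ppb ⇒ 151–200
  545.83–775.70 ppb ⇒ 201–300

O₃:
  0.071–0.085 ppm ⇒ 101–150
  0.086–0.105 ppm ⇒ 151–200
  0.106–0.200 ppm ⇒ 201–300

CO: row 30.5–50.4 (AQI 301–500). (500−301)·(34.2−30.5)/(50.4−30.5) + 301 = 199·3.7/19.9 + 301 ≈ 338.00 → 338.
NO₂: row 793.35–1180.03 (AQI 151–200). (200−151)·(902.64−793.35)/(1180.03−793.35) + 151 = 49·109.29/386.68 + 151 ≈ 164.85 → 165.
SO₂: 354.93 lies in 348.20–448.29, so I_lo=101, I_hi=150, C_lo=348.20, C_hi=448.29.
(150−101)/(448.29−348.20) × (354.93−348.20) + 101 = 49/100.09 × 6.73 + 101 ≈ 104.29 → 104.
O₃: 0.101 ∈ [0.086, 0.105] ↔ index [151, 200].
151 + (0.101−0.086)·(200−151)/(0.105−0.086) = 151 + 0.015·49/0.019 ≈ 189.68, so AQI = 190.
Sub-indices: CO→338, NO₂→165, SO₂→104, O₃→190. Ranked high→low: 338, 190, 165, 104. Second-highest sub-index = 190.

190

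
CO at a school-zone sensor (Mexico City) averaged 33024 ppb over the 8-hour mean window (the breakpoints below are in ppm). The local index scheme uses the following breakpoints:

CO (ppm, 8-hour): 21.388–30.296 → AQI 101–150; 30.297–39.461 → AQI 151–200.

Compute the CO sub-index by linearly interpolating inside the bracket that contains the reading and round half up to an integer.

166

Convert: 33024 ppb = 33.024 ppm.
CO: row 30.297–39.461 (AQI 151–200). (200−151)·(33.024−30.297)/(39.461−30.297) + 151 = 49·2.727/9.164 + 151 ≈ 165.58 → 166.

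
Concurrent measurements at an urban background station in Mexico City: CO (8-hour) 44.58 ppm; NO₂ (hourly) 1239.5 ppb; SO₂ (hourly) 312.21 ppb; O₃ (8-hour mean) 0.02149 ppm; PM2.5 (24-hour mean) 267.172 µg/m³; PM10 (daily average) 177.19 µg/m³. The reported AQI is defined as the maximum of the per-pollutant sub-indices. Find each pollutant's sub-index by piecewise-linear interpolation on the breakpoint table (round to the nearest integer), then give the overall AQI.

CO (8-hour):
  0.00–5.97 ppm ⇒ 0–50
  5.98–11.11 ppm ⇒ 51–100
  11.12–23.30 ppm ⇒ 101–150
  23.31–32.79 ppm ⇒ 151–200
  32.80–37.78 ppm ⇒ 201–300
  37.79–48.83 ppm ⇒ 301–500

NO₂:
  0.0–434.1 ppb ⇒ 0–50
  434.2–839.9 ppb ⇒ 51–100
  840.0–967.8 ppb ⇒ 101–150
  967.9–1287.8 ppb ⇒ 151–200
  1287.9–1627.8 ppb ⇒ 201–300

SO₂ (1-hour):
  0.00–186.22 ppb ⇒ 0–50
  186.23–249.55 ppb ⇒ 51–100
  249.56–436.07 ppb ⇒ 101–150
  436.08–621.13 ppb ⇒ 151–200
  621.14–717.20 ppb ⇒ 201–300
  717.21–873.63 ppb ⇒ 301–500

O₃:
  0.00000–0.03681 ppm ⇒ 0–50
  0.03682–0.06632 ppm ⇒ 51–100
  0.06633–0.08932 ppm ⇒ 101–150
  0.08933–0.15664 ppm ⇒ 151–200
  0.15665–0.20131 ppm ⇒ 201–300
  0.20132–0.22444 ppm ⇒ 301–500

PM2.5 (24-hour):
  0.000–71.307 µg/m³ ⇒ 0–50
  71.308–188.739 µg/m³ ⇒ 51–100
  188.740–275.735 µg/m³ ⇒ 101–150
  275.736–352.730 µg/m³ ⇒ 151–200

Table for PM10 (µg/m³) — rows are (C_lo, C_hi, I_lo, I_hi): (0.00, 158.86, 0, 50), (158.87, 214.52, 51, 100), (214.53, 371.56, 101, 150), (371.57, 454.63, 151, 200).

423

CO: row 37.79–48.83 (AQI 301–500). (500−301)·(44.58−37.79)/(48.83−37.79) + 301 = 199·6.79/11.04 + 301 ≈ 423.39 → 423.
NO₂: row 967.9–1287.8 (AQI 151–200). (200−151)·(1239.5−967.9)/(1287.8−967.9) + 151 = 49·271.6/319.9 + 151 ≈ 192.60 → 193.
SO₂: row 249.56–436.07 (AQI 101–150). (150−101)·(312.21−249.56)/(436.07−249.56) + 101 = 49·62.65/186.51 + 101 ≈ 117.46 → 117.
O₃: 0.02149 lies in 0.00000–0.03681, so I_lo=0, I_hi=50, C_lo=0.00000, C_hi=0.03681.
(50−0)/(0.03681−0.00000) × (0.02149−0.00000) + 0 = 50/0.03681 × 0.02149 + 0 ≈ 29.19 → 29.
PM2.5: 267.172 ∈ [188.740, 275.735] ↔ index [101, 150].
101 + (267.172−188.740)·(150−101)/(275.735−188.740) = 101 + 78.432·49/86.995 ≈ 145.18, so AQI = 145.
PM10: 177.19 ∈ [158.87, 214.52] ↔ index [51, 100].
51 + (177.19−158.87)·(100−51)/(214.52−158.87) = 51 + 18.32·49/55.65 ≈ 67.13, so AQI = 67.
Sub-indices: CO→423, NO₂→193, SO₂→117, O₃→29, PM2.5→145, PM10→67. Overall AQI = max = 423; dominant pollutant is CO.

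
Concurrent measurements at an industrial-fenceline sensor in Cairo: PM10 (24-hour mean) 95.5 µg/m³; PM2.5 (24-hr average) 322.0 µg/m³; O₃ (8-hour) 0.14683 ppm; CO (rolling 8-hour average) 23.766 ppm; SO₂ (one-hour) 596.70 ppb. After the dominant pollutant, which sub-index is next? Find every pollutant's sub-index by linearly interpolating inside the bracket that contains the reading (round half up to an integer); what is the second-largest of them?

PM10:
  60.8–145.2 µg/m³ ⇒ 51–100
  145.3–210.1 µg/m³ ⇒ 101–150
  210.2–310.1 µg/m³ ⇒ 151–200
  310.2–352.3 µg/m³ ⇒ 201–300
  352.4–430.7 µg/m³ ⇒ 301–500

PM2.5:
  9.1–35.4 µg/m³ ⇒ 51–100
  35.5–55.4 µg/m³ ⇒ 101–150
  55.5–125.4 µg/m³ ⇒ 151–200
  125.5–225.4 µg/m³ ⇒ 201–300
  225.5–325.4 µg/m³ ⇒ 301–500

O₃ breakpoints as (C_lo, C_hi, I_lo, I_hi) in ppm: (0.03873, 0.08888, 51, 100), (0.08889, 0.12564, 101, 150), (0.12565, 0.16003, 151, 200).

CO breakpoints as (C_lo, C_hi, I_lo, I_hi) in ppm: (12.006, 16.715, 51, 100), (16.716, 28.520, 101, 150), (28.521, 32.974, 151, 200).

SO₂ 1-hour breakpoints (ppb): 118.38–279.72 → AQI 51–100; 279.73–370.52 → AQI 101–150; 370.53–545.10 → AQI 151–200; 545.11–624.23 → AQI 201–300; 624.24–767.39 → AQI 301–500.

266

PM10: row 60.8–145.2 (AQI 51–100). (100−51)·(95.5−60.8)/(145.2−60.8) + 51 = 49·34.7/84.4 + 51 ≈ 71.15 → 71.
PM2.5: 322.0 lies in 225.5–325.4, so I_lo=301, I_hi=500, C_lo=225.5, C_hi=325.4.
(500−301)/(325.4−225.5) × (322.0−225.5) + 301 = 199/99.9 × 96.5 + 301 ≈ 493.23 → 493.
O₃ 0.14683: bracket 0.12565–0.16003 → index 151–200; slope 49/0.03438, offset 0.02118.
AQI = 151 + 49/0.03438·0.02118 ≈ 181.19 ⇒ 181.
CO: 23.766 ∈ [16.716, 28.520] ↔ index [101, 150].
101 + (23.766−16.716)·(150−101)/(28.520−16.716) = 101 + 7.050·49/11.804 ≈ 130.27, so AQI = 130.
SO₂ 596.70: bracket 545.11–624.23 → index 201–300; slope 99/79.12, offset 51.59.
AQI = 201 + 99/79.12·51.59 ≈ 265.55 ⇒ 266.
Sub-indices: PM10→71, PM2.5→493, O₃→181, CO→130, SO₂→266. Ranked high→low: 493, 266, 181, 130, 71. Second-highest sub-index = 266.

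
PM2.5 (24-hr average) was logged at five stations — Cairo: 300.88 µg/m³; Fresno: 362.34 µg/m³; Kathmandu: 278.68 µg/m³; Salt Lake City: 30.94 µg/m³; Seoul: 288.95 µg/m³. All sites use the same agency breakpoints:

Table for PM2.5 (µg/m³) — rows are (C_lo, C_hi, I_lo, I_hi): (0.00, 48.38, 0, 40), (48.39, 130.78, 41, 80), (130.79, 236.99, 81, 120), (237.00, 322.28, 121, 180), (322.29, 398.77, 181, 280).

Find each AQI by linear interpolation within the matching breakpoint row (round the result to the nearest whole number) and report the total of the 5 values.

731

Cairo: 300.88 ∈ [237.00, 322.28] ↔ index [121, 180].
121 + (300.88−237.00)·(180−121)/(322.28−237.00) = 121 + 63.88·59/85.28 ≈ 165.19, so AQI = 165.
Fresno: row 322.29–398.77 (AQI 181–280). (280−181)·(362.34−322.29)/(398.77−322.29) + 181 = 99·40.05/76.48 + 181 ≈ 232.84 → 233.
Kathmandu 278.68: bracket 237.00–322.28 → index 121–180; slope 59/85.28, offset 41.68.
AQI = 121 + 59/85.28·41.68 ≈ 149.84 ⇒ 150.
Salt Lake City: 30.94 ∈ [0.00, 48.38] ↔ index [0, 40].
0 + (30.94−0.00)·(40−0)/(48.38−0.00) = 0 + 30.94·40/48.38 ≈ 25.58, so AQI = 26.
Seoul: 288.95 lies in 237.00–322.28, so I_lo=121, I_hi=180, C_lo=237.00, C_hi=322.28.
(180−121)/(322.28−237.00) × (288.95−237.00) + 121 = 59/85.28 × 51.95 + 121 ≈ 156.94 → 157.
AQIs: Cairo=165, Fresno=233, Kathmandu=150, Salt Lake City=26, Seoul=157. Sum = 165 + 233 + 150 + 26 + 157 = 731.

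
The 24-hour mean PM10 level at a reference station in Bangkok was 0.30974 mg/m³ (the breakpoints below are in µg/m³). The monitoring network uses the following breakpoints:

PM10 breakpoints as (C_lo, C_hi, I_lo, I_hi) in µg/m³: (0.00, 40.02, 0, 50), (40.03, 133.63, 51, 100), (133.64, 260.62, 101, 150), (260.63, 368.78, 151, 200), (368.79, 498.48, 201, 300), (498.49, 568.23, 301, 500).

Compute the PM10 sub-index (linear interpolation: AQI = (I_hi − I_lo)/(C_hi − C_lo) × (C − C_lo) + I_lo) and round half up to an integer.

Convert: 0.30974 mg/m³ = 309.74 µg/m³.
PM10: 309.74 ∈ [260.63, 368.78] ↔ index [151, 200].
151 + (309.74−260.63)·(200−151)/(368.78−260.63) = 151 + 49.11·49/108.15 ≈ 173.25, so AQI = 173.

173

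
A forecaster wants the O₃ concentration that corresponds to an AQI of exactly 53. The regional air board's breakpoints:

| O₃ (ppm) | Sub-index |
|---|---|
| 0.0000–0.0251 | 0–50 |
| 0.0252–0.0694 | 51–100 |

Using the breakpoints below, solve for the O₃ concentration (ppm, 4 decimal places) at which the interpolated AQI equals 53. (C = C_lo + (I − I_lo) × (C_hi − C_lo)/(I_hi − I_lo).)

0.0270

AQI 53 lies in the 51–100 band, which corresponds to 0.0252–0.0694 ppm.
C = 0.0252 + (53−51)×(0.0694−0.0252)/(100−51) = 0.0252 + 2×0.0442/49 ≈ 0.027004 ppm → 0.0270 ppm to 4 dp.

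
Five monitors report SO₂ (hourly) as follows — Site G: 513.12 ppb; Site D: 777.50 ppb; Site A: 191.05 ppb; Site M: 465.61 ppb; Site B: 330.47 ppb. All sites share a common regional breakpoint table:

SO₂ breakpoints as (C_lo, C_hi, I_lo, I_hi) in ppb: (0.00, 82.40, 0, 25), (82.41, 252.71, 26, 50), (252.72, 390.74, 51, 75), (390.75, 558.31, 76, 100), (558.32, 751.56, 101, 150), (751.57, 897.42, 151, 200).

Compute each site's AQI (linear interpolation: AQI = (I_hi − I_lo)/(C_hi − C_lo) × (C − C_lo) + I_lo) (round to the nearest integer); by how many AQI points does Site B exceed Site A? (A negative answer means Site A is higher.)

Site G 513.12: bracket 390.75–558.31 → index 76–100; slope 24/167.56, offset 122.37.
AQI = 76 + 24/167.56·122.37 ≈ 93.53 ⇒ 94.
Site D: 777.50 ∈ [751.57, 897.42] ↔ index [151, 200].
151 + (777.50−751.57)·(200−151)/(897.42−751.57) = 151 + 25.93·49/145.85 ≈ 159.71, so AQI = 160.
Site A: 191.05 lies in 82.41–252.71, so I_lo=26, I_hi=50, C_lo=82.41, C_hi=252.71.
(50−26)/(252.71−82.41) × (191.05−82.41) + 26 = 24/170.30 × 108.64 + 26 ≈ 41.31 → 41.
Site M: row 390.75–558.31 (AQI 76–100). (100−76)·(465.61−390.75)/(558.31−390.75) + 76 = 24·74.86/167.56 + 76 ≈ 86.72 → 87.
Site B: row 252.72–390.74 (AQI 51–75). (75−51)·(330.47−252.72)/(390.74−252.72) + 51 = 24·77.75/138.02 + 51 ≈ 64.52 → 65.
AQIs: Site G=94, Site D=160, Site A=41, Site M=87, Site B=65. Site B (65) − Site A (41) = 24.

24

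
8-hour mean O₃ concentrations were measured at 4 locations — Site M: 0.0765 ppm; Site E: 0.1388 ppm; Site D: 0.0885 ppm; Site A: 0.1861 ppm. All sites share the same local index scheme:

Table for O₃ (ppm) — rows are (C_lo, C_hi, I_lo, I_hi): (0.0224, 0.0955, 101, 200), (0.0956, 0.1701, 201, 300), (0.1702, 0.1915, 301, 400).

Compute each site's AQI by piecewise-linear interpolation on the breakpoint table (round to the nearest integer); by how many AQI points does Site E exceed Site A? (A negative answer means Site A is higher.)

Site M: row 0.0224–0.0955 (AQI 101–200). (200−101)·(0.0765−0.0224)/(0.0955−0.0224) + 101 = 99·0.0541/0.0731 + 101 ≈ 174.27 → 174.
Site E 0.1388: bracket 0.0956–0.1701 → index 201–300; slope 99/0.0745, offset 0.0432.
AQI = 201 + 99/0.0745·0.0432 ≈ 258.41 ⇒ 258.
Site D 0.0885: bracket 0.0224–0.0955 → index 101–200; slope 99/0.0731, offset 0.0661.
AQI = 101 + 99/0.0731·0.0661 ≈ 190.52 ⇒ 191.
Site A: 0.1861 ∈ [0.1702, 0.1915] ↔ index [301, 400].
301 + (0.1861−0.1702)·(400−301)/(0.1915−0.1702) = 301 + 0.0159·99/0.0213 ≈ 374.90, so AQI = 375.
AQIs: Site M=174, Site E=258, Site D=191, Site A=375. Site E (258) − Site A (375) = -117.

-117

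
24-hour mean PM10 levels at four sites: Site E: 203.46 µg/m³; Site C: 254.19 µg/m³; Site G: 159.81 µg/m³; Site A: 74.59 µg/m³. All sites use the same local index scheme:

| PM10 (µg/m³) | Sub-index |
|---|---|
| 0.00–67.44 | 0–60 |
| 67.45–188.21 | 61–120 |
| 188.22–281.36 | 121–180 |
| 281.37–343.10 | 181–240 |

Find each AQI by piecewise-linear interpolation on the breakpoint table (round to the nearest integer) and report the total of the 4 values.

464

Site E: 203.46 ∈ [188.22, 281.36] ↔ index [121, 180].
121 + (203.46−188.22)·(180−121)/(281.36−188.22) = 121 + 15.24·59/93.14 ≈ 130.65, so AQI = 131.
Site C: 254.19 lies in 188.22–281.36, so I_lo=121, I_hi=180, C_lo=188.22, C_hi=281.36.
(180−121)/(281.36−188.22) × (254.19−188.22) + 121 = 59/93.14 × 65.97 + 121 ≈ 162.79 → 163.
Site G: row 67.45–188.21 (AQI 61–120). (120−61)·(159.81−67.45)/(188.21−67.45) + 61 = 59·92.36/120.76 + 61 ≈ 106.12 → 106.
Site A: 74.59 lies in 67.45–188.21, so I_lo=61, I_hi=120, C_lo=67.45, C_hi=188.21.
(120−61)/(188.21−67.45) × (74.59−67.45) + 61 = 59/120.76 × 7.14 + 61 ≈ 64.49 → 64.
AQIs: Site E=131, Site C=163, Site G=106, Site A=64. Sum = 131 + 163 + 106 + 64 = 464.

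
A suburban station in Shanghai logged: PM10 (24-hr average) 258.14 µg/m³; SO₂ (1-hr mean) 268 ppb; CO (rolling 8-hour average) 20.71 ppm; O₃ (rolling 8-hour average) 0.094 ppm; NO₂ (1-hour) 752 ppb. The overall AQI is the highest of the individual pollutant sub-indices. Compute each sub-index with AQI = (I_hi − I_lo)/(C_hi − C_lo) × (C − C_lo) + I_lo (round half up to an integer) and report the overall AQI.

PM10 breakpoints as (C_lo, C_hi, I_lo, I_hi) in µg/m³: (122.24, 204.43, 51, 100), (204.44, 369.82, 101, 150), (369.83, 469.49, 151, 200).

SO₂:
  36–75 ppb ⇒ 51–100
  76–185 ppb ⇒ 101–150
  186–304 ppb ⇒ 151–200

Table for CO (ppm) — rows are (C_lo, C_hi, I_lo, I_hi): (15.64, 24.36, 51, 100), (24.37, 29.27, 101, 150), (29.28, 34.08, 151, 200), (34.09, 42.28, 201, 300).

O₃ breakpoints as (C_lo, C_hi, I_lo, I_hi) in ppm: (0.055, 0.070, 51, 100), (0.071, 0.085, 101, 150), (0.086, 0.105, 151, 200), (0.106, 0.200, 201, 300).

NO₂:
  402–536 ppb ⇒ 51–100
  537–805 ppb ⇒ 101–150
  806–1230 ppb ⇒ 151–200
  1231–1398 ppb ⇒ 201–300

PM10 258.14: bracket 204.44–369.82 → index 101–150; slope 49/165.38, offset 53.70.
AQI = 101 + 49/165.38·53.70 ≈ 116.91 ⇒ 117.
SO₂: 268 ∈ [186, 304] ↔ index [151, 200].
151 + (268−186)·(200−151)/(304−186) = 151 + 82·49/118 ≈ 185.05, so AQI = 185.
CO: 20.71 lies in 15.64–24.36, so I_lo=51, I_hi=100, C_lo=15.64, C_hi=24.36.
(100−51)/(24.36−15.64) × (20.71−15.64) + 51 = 49/8.72 × 5.07 + 51 ≈ 79.49 → 79.
O₃: row 0.086–0.105 (AQI 151–200). (200−151)·(0.094−0.086)/(0.105−0.086) + 151 = 49·0.008/0.019 + 151 ≈ 171.63 → 172.
NO₂ 752: bracket 537–805 → index 101–150; slope 49/268, offset 215.
AQI = 101 + 49/268·215 ≈ 140.31 ⇒ 140.
Sub-indices: PM10→117, SO₂→185, CO→79, O₃→172, NO₂→140. Overall AQI = max = 185; dominant pollutant is SO₂.

185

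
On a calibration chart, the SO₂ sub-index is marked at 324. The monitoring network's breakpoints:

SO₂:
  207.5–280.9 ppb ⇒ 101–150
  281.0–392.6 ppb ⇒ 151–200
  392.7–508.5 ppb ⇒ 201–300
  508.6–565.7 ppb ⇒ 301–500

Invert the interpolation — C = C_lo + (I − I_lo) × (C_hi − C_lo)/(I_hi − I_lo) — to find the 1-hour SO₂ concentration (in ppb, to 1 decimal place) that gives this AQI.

AQI 324 lies in the 301–500 band, which corresponds to 508.6–565.7 ppb.
C = 508.6 + (324−301)×(565.7−508.6)/(500−301) = 508.6 + 23×57.1/199 ≈ 515.199 ppb → 515.2 ppb to 1 dp.

515.2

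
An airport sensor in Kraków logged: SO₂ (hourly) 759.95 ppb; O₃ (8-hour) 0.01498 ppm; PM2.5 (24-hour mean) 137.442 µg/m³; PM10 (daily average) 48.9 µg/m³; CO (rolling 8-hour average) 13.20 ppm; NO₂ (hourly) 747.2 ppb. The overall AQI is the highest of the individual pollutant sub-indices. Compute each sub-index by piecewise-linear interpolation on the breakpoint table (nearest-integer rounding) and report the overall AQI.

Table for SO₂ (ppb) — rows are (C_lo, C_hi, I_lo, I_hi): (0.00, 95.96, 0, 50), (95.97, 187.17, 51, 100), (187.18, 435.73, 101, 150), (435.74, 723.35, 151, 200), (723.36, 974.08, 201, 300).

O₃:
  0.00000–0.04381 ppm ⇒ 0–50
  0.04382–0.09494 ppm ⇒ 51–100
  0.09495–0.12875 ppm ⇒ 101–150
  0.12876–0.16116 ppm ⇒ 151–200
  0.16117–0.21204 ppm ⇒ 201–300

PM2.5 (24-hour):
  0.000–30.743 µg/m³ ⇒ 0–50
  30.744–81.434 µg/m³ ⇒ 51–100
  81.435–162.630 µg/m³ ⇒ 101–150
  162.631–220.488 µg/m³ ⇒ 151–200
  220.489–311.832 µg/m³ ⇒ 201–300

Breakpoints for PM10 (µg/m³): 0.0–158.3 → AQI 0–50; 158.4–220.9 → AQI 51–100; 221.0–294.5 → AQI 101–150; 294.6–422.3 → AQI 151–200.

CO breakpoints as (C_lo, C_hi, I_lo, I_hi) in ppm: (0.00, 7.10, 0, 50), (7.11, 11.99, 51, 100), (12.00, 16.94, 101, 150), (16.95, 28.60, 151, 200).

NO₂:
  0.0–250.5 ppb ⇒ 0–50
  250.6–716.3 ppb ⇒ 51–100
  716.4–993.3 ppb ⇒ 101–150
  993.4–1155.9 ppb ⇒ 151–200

SO₂: 759.95 ∈ [723.36, 974.08] ↔ index [201, 300].
201 + (759.95−723.36)·(300−201)/(974.08−723.36) = 201 + 36.59·99/250.72 ≈ 215.45, so AQI = 215.
O₃: 0.01498 lies in 0.00000–0.04381, so I_lo=0, I_hi=50, C_lo=0.00000, C_hi=0.04381.
(50−0)/(0.04381−0.00000) × (0.01498−0.00000) + 0 = 50/0.04381 × 0.01498 + 0 ≈ 17.10 → 17.
PM2.5: 137.442 lies in 81.435–162.630, so I_lo=101, I_hi=150, C_lo=81.435, C_hi=162.630.
(150−101)/(162.630−81.435) × (137.442−81.435) + 101 = 49/81.195 × 56.007 + 101 ≈ 134.80 → 135.
PM10: 48.9 lies in 0.0–158.3, so I_lo=0, I_hi=50, C_lo=0.0, C_hi=158.3.
(50−0)/(158.3−0.0) × (48.9−0.0) + 0 = 50/158.3 × 48.9 + 0 ≈ 15.45 → 15.
CO: 13.20 lies in 12.00–16.94, so I_lo=101, I_hi=150, C_lo=12.00, C_hi=16.94.
(150−101)/(16.94−12.00) × (13.20−12.00) + 101 = 49/4.94 × 1.20 + 101 ≈ 112.90 → 113.
NO₂: 747.2 ∈ [716.4, 993.3] ↔ index [101, 150].
101 + (747.2−716.4)·(150−101)/(993.3−716.4) = 101 + 30.8·49/276.9 ≈ 106.45, so AQI = 106.
Sub-indices: SO₂→215, O₃→17, PM2.5→135, PM10→15, CO→113, NO₂→106. Overall AQI = max = 215; dominant pollutant is SO₂.

215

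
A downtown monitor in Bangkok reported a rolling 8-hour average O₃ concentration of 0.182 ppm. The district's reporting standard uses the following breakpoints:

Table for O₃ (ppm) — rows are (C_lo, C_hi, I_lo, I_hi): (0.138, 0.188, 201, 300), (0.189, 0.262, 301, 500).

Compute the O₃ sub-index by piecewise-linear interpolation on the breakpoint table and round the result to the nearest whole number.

288

O₃: row 0.138–0.188 (AQI 201–300). (300−201)·(0.182−0.138)/(0.188−0.138) + 201 = 99·0.044/0.050 + 201 ≈ 288.12 → 288.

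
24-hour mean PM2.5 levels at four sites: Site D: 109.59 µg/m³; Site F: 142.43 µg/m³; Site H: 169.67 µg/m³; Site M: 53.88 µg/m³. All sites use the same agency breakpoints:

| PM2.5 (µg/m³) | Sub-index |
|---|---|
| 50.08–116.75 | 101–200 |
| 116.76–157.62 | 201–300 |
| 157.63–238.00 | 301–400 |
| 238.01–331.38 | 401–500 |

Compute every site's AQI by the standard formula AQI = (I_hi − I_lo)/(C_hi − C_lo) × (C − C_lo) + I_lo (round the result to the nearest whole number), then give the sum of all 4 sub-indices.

Site D: row 50.08–116.75 (AQI 101–200). (200−101)·(109.59−50.08)/(116.75−50.08) + 101 = 99·59.51/66.67 + 101 ≈ 189.37 → 189.
Site F: 142.43 ∈ [116.76, 157.62] ↔ index [201, 300].
201 + (142.43−116.76)·(300−201)/(157.62−116.76) = 201 + 25.67·99/40.86 ≈ 263.20, so AQI = 263.
Site H: 169.67 lies in 157.63–238.00, so I_lo=301, I_hi=400, C_lo=157.63, C_hi=238.00.
(400−301)/(238.00−157.63) × (169.67−157.63) + 301 = 99/80.37 × 12.04 + 301 ≈ 315.83 → 316.
Site M 53.88: bracket 50.08–116.75 → index 101–200; slope 99/66.67, offset 3.80.
AQI = 101 + 99/66.67·3.80 ≈ 106.64 ⇒ 107.
AQIs: Site D=189, Site F=263, Site H=316, Site M=107. Sum = 189 + 263 + 316 + 107 = 875.

875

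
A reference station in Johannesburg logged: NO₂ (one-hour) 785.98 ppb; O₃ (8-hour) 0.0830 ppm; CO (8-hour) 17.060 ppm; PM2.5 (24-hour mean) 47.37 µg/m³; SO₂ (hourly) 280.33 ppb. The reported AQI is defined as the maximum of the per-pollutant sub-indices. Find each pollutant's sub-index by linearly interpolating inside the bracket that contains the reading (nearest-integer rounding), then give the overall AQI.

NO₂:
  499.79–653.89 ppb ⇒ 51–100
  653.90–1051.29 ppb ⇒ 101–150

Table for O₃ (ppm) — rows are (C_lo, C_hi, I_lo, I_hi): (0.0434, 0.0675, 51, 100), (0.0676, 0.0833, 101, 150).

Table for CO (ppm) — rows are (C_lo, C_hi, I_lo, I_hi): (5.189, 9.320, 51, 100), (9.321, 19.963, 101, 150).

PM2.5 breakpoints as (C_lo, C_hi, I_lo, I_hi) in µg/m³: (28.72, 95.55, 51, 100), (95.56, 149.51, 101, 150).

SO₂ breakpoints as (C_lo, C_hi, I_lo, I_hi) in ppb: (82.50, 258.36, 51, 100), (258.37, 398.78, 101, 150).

149

NO₂: 785.98 ∈ [653.90, 1051.29] ↔ index [101, 150].
101 + (785.98−653.90)·(150−101)/(1051.29−653.90) = 101 + 132.08·49/397.39 ≈ 117.29, so AQI = 117.
O₃: 0.0830 lies in 0.0676–0.0833, so I_lo=101, I_hi=150, C_lo=0.0676, C_hi=0.0833.
(150−101)/(0.0833−0.0676) × (0.0830−0.0676) + 101 = 49/0.0157 × 0.0154 + 101 ≈ 149.06 → 149.
CO: 17.060 lies in 9.321–19.963, so I_lo=101, I_hi=150, C_lo=9.321, C_hi=19.963.
(150−101)/(19.963−9.321) × (17.060−9.321) + 101 = 49/10.642 × 7.739 + 101 ≈ 136.63 → 137.
PM2.5 47.37: bracket 28.72–95.55 → index 51–100; slope 49/66.83, offset 18.65.
AQI = 51 + 49/66.83·18.65 ≈ 64.67 ⇒ 65.
SO₂: row 258.37–398.78 (AQI 101–150). (150−101)·(280.33−258.37)/(398.78−258.37) + 101 = 49·21.96/140.41 + 101 ≈ 108.66 → 109.
Sub-indices: NO₂→117, O₃→149, CO→137, PM2.5→65, SO₂→109. Overall AQI = max = 149; dominant pollutant is O₃.
AQI 149: Unhealthy for Sensitive Groups.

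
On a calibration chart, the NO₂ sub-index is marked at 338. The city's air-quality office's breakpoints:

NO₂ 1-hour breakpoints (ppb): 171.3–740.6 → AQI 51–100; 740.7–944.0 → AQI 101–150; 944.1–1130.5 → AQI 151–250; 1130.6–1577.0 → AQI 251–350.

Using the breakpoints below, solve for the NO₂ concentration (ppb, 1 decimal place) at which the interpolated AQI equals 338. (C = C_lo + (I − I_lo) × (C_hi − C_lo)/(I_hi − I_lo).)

AQI 338 lies in the 251–350 band, which corresponds to 1130.6–1577.0 ppb.
C = 1130.6 + (338−251)×(1577.0−1130.6)/(350−251) = 1130.6 + 87×446.4/99 ≈ 1522.891 ppb → 1522.9 ppb to 1 dp.

1522.9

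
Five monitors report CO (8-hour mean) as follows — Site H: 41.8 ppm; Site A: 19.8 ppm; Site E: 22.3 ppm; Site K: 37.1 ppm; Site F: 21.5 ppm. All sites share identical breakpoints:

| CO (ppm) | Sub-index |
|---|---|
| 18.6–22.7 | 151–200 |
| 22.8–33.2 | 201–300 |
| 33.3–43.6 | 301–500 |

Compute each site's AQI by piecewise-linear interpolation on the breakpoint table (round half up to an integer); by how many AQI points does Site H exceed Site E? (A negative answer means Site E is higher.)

Site H: 41.8 lies in 33.3–43.6, so I_lo=301, I_hi=500, C_lo=33.3, C_hi=43.6.
(500−301)/(43.6−33.3) × (41.8−33.3) + 301 = 199/10.3 × 8.5 + 301 ≈ 465.22 → 465.
Site A: 19.8 lies in 18.6–22.7, so I_lo=151, I_hi=200, C_lo=18.6, C_hi=22.7.
(200−151)/(22.7−18.6) × (19.8−18.6) + 151 = 49/4.1 × 1.2 + 151 ≈ 165.34 → 165.
Site E: 22.3 lies in 18.6–22.7, so I_lo=151, I_hi=200, C_lo=18.6, C_hi=22.7.
(200−151)/(22.7−18.6) × (22.3−18.6) + 151 = 49/4.1 × 3.7 + 151 ≈ 195.22 → 195.
Site K: 37.1 ∈ [33.3, 43.6] ↔ index [301, 500].
301 + (37.1−33.3)·(500−301)/(43.6−33.3) = 301 + 3.8·199/10.3 ≈ 374.42, so AQI = 374.
Site F: row 18.6–22.7 (AQI 151–200). (200−151)·(21.5−18.6)/(22.7−18.6) + 151 = 49·2.9/4.1 + 151 ≈ 185.66 → 186.
AQIs: Site H=465, Site A=165, Site E=195, Site K=374, Site F=186. Site H (465) − Site E (195) = 270.

270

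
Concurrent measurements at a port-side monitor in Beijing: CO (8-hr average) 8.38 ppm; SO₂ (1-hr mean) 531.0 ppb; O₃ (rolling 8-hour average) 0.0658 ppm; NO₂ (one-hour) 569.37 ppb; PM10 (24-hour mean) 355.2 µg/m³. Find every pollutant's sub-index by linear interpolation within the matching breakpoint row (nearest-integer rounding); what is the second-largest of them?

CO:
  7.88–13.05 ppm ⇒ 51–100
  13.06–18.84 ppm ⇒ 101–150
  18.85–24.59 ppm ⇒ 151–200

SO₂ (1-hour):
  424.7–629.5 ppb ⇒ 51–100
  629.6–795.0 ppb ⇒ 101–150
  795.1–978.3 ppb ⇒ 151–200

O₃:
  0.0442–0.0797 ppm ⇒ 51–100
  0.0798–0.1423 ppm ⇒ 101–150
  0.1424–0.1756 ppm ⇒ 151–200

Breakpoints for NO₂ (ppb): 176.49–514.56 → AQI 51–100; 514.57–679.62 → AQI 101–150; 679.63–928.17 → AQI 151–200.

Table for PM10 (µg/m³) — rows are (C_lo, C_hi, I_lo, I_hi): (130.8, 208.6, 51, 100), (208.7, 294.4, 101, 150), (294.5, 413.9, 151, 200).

CO: 8.38 lies in 7.88–13.05, so I_lo=51, I_hi=100, C_lo=7.88, C_hi=13.05.
(100−51)/(13.05−7.88) × (8.38−7.88) + 51 = 49/5.17 × 0.50 + 51 ≈ 55.74 → 56.
SO₂: 531.0 lies in 424.7–629.5, so I_lo=51, I_hi=100, C_lo=424.7, C_hi=629.5.
(100−51)/(629.5−424.7) × (531.0−424.7) + 51 = 49/204.8 × 106.3 + 51 ≈ 76.43 → 76.
O₃: 0.0658 lies in 0.0442–0.0797, so I_lo=51, I_hi=100, C_lo=0.0442, C_hi=0.0797.
(100−51)/(0.0797−0.0442) × (0.0658−0.0442) + 51 = 49/0.0355 × 0.0216 + 51 ≈ 80.81 → 81.
NO₂: 569.37 lies in 514.57–679.62, so I_lo=101, I_hi=150, C_lo=514.57, C_hi=679.62.
(150−101)/(679.62−514.57) × (569.37−514.57) + 101 = 49/165.05 × 54.80 + 101 ≈ 117.27 → 117.
PM10 355.2: bracket 294.5–413.9 → index 151–200; slope 49/119.4, offset 60.7.
AQI = 151 + 49/119.4·60.7 ≈ 175.91 ⇒ 176.
Sub-indices: CO→56, SO₂→76, O₃→81, NO₂→117, PM10→176. Ranked high→low: 176, 117, 81, 76, 56. Second-highest sub-index = 117.

117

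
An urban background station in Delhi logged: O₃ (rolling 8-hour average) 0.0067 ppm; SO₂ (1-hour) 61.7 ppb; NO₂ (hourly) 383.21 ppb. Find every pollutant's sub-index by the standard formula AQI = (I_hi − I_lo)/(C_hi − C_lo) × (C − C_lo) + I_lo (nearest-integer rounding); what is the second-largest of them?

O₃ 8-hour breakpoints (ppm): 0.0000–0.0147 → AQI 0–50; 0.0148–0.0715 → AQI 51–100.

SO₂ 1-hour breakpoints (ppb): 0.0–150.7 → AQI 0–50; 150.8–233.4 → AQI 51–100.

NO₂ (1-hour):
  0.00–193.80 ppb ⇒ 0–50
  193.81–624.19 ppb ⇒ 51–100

23

O₃ 0.0067: bracket 0.0000–0.0147 → index 0–50; slope 50/0.0147, offset 0.0067.
AQI = 0 + 50/0.0147·0.0067 ≈ 22.79 ⇒ 23.
SO₂: row 0.0–150.7 (AQI 0–50). (50−0)·(61.7−0.0)/(150.7−0.0) + 0 = 50·61.7/150.7 + 0 ≈ 20.47 → 20.
NO₂ 383.21: bracket 193.81–624.19 → index 51–100; slope 49/430.38, offset 189.40.
AQI = 51 + 49/430.38·189.40 ≈ 72.56 ⇒ 73.
Sub-indices: O₃→23, SO₂→20, NO₂→73. Ranked high→low: 73, 23, 20. Second-highest sub-index = 23.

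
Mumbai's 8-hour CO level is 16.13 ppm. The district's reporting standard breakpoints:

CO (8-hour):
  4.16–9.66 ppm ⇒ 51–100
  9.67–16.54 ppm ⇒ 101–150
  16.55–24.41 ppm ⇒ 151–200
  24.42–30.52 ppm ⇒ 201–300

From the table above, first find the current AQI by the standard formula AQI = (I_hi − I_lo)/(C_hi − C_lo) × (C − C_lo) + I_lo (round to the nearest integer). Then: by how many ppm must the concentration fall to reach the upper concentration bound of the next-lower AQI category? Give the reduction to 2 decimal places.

CO 16.13: bracket 9.67–16.54 → index 101–150; slope 49/6.87, offset 6.46.
AQI = 101 + 49/6.87·6.46 ≈ 147.08 ⇒ 147.
Current AQI 147 is in the Unhealthy for Sensitive Groups range (101–150). The next-lower category tops out at AQI 100, whose upper concentration bound is 9.66 ppm.
Reduction needed = 16.13 − 9.66 = 6.47 ppm.

6.47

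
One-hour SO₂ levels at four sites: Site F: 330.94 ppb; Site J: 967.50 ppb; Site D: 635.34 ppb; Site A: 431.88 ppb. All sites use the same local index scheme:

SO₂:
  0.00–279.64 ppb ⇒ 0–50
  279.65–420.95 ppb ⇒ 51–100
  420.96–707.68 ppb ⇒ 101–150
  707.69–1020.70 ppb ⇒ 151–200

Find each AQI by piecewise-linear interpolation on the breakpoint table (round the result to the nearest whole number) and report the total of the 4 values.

Site F: 330.94 lies in 279.65–420.95, so I_lo=51, I_hi=100, C_lo=279.65, C_hi=420.95.
(100−51)/(420.95−279.65) × (330.94−279.65) + 51 = 49/141.30 × 51.29 + 51 ≈ 68.79 → 69.
Site J: 967.50 ∈ [707.69, 1020.70] ↔ index [151, 200].
151 + (967.50−707.69)·(200−151)/(1020.70−707.69) = 151 + 259.81·49/313.01 ≈ 191.67, so AQI = 192.
Site D: 635.34 ∈ [420.96, 707.68] ↔ index [101, 150].
101 + (635.34−420.96)·(150−101)/(707.68−420.96) = 101 + 214.38·49/286.72 ≈ 137.64, so AQI = 138.
Site A: 431.88 lies in 420.96–707.68, so I_lo=101, I_hi=150, C_lo=420.96, C_hi=707.68.
(150−101)/(707.68−420.96) × (431.88−420.96) + 101 = 49/286.72 × 10.92 + 101 ≈ 102.87 → 103.
AQIs: Site F=69, Site J=192, Site D=138, Site A=103. Sum = 69 + 192 + 138 + 103 = 502.

502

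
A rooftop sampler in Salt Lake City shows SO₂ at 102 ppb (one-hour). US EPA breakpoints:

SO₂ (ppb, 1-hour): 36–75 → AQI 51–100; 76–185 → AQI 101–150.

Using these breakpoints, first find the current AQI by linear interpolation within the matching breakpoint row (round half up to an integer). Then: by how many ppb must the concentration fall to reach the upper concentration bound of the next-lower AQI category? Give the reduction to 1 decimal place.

27.0

SO₂: 102 lies in 76–185, so I_lo=101, I_hi=150, C_lo=76, C_hi=185.
(150−101)/(185−76) × (102−76) + 101 = 49/109 × 26 + 101 ≈ 112.69 → 113.
Current AQI 113 is in the Unhealthy for Sensitive Groups range (101–150). The next-lower category tops out at AQI 100, whose upper concentration bound is 75 ppb.
Reduction needed = 102 − 75 = 27.0 ppb.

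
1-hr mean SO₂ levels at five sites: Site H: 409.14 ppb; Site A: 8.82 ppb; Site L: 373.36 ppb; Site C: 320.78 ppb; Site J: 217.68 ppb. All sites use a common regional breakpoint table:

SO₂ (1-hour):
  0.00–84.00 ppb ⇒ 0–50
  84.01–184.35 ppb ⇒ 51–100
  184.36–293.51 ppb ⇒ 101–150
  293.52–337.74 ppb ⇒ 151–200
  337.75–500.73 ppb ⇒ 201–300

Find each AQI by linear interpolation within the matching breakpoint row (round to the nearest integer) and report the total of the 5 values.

Site H: 409.14 lies in 337.75–500.73, so I_lo=201, I_hi=300, C_lo=337.75, C_hi=500.73.
(300−201)/(500.73−337.75) × (409.14−337.75) + 201 = 99/162.98 × 71.39 + 201 ≈ 244.36 → 244.
Site A: row 0.00–84.00 (AQI 0–50). (50−0)·(8.82−0.00)/(84.00−0.00) + 0 = 50·8.82/84.00 + 0 ≈ 5.25 → 5.
Site L: 373.36 lies in 337.75–500.73, so I_lo=201, I_hi=300, C_lo=337.75, C_hi=500.73.
(300−201)/(500.73−337.75) × (373.36−337.75) + 201 = 99/162.98 × 35.61 + 201 ≈ 222.63 → 223.
Site C 320.78: bracket 293.52–337.74 → index 151–200; slope 49/44.22, offset 27.26.
AQI = 151 + 49/44.22·27.26 ≈ 181.21 ⇒ 181.
Site J: 217.68 lies in 184.36–293.51, so I_lo=101, I_hi=150, C_lo=184.36, C_hi=293.51.
(150−101)/(293.51−184.36) × (217.68−184.36) + 101 = 49/109.15 × 33.32 + 101 ≈ 115.96 → 116.
AQIs: Site H=244, Site A=5, Site L=223, Site C=181, Site J=116. Sum = 244 + 5 + 223 + 181 + 116 = 769.

769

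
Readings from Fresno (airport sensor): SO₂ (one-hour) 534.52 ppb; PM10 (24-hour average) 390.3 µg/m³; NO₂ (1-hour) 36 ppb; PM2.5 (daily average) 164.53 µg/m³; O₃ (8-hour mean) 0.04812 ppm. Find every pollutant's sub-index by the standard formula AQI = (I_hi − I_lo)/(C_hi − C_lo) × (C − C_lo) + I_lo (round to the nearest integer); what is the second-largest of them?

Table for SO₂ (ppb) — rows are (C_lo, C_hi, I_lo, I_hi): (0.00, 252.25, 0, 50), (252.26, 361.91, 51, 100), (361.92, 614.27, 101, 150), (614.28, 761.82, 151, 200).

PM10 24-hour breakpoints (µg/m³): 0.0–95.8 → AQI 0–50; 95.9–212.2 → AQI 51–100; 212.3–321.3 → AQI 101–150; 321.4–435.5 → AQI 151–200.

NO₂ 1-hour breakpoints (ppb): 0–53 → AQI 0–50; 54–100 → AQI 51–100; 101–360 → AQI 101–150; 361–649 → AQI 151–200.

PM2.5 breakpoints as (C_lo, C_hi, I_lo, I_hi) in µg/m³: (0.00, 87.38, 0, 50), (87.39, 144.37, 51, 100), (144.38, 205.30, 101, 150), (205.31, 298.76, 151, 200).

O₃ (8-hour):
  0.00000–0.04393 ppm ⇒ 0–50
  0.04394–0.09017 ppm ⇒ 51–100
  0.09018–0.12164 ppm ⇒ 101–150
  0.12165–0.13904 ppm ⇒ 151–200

135

SO₂: 534.52 lies in 361.92–614.27, so I_lo=101, I_hi=150, C_lo=361.92, C_hi=614.27.
(150−101)/(614.27−361.92) × (534.52−361.92) + 101 = 49/252.35 × 172.60 + 101 ≈ 134.51 → 135.
PM10 390.3: bracket 321.4–435.5 → index 151–200; slope 49/114.1, offset 68.9.
AQI = 151 + 49/114.1·68.9 ≈ 180.59 ⇒ 181.
NO₂: 36 lies in 0–53, so I_lo=0, I_hi=50, C_lo=0, C_hi=53.
(50−0)/(53−0) × (36−0) + 0 = 50/53 × 36 + 0 ≈ 33.96 → 34.
PM2.5: 164.53 ∈ [144.38, 205.30] ↔ index [101, 150].
101 + (164.53−144.38)·(150−101)/(205.30−144.38) = 101 + 20.15·49/60.92 ≈ 117.21, so AQI = 117.
O₃ 0.04812: bracket 0.04394–0.09017 → index 51–100; slope 49/0.04623, offset 0.00418.
AQI = 51 + 49/0.04623·0.00418 ≈ 55.43 ⇒ 55.
Sub-indices: SO₂→135, PM10→181, NO₂→34, PM2.5→117, O₃→55. Ranked high→low: 181, 135, 117, 55, 34. Second-highest sub-index = 135.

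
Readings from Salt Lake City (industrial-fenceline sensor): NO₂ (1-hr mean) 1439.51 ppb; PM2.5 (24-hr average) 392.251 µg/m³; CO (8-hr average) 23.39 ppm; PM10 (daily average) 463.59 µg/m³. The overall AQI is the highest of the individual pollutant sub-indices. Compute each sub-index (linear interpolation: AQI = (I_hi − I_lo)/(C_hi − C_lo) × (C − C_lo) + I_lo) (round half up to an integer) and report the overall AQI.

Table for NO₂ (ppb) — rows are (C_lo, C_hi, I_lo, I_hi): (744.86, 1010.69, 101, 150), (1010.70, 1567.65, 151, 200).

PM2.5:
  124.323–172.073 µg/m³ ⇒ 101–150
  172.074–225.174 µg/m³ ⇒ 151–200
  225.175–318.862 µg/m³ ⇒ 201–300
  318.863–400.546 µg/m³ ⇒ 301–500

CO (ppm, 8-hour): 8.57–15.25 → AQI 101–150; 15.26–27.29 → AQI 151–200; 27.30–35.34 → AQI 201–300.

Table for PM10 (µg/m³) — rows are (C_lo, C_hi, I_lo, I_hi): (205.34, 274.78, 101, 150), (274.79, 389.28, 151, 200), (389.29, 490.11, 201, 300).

NO₂: row 1010.70–1567.65 (AQI 151–200). (200−151)·(1439.51−1010.70)/(1567.65−1010.70) + 151 = 49·428.81/556.95 + 151 ≈ 188.73 → 189.
PM2.5: 392.251 lies in 318.863–400.546, so I_lo=301, I_hi=500, C_lo=318.863, C_hi=400.546.
(500−301)/(400.546−318.863) × (392.251−318.863) + 301 = 199/81.683 × 73.388 + 301 ≈ 479.79 → 480.
CO 23.39: bracket 15.26–27.29 → index 151–200; slope 49/12.03, offset 8.13.
AQI = 151 + 49/12.03·8.13 ≈ 184.11 ⇒ 184.
PM10: 463.59 lies in 389.29–490.11, so I_lo=201, I_hi=300, C_lo=389.29, C_hi=490.11.
(300−201)/(490.11−389.29) × (463.59−389.29) + 201 = 99/100.82 × 74.30 + 201 ≈ 273.96 → 274.
Sub-indices: NO₂→189, PM2.5→480, CO→184, PM10→274. Overall AQI = max = 480; dominant pollutant is PM2.5.

480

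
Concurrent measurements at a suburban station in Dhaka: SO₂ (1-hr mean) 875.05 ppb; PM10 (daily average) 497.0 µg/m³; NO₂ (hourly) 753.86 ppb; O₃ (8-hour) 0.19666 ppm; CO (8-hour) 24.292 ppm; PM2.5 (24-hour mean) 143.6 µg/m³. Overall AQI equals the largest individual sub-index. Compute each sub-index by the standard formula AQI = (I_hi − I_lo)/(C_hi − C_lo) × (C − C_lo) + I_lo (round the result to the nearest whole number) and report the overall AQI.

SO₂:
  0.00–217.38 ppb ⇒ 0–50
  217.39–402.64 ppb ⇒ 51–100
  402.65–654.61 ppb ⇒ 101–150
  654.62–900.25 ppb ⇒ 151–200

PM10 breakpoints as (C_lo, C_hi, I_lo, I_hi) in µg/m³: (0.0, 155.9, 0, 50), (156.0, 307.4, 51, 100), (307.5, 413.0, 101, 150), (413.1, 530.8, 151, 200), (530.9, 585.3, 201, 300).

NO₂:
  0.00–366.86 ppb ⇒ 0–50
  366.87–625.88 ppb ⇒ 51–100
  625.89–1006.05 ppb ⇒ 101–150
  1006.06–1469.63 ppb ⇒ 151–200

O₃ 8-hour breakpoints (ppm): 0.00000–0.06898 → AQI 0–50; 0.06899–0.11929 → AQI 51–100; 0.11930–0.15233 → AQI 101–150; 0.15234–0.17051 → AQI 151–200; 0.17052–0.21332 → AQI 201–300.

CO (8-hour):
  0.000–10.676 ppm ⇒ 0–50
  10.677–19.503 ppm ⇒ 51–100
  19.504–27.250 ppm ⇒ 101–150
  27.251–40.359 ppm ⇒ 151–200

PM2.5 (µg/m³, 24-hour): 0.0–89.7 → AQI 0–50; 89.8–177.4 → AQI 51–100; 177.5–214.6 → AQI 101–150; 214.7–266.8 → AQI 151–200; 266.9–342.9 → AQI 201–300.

261

SO₂: 875.05 lies in 654.62–900.25, so I_lo=151, I_hi=200, C_lo=654.62, C_hi=900.25.
(200−151)/(900.25−654.62) × (875.05−654.62) + 151 = 49/245.63 × 220.43 + 151 ≈ 194.97 → 195.
PM10: 497.0 lies in 413.1–530.8, so I_lo=151, I_hi=200, C_lo=413.1, C_hi=530.8.
(200−151)/(530.8−413.1) × (497.0−413.1) + 151 = 49/117.7 × 83.9 + 151 ≈ 185.93 → 186.
NO₂ 753.86: bracket 625.89–1006.05 → index 101–150; slope 49/380.16, offset 127.97.
AQI = 101 + 49/380.16·127.97 ≈ 117.49 ⇒ 117.
O₃: row 0.17052–0.21332 (AQI 201–300). (300−201)·(0.19666−0.17052)/(0.21332−0.17052) + 201 = 99·0.02614/0.04280 + 201 ≈ 261.46 → 261.
CO 24.292: bracket 19.504–27.250 → index 101–150; slope 49/7.746, offset 4.788.
AQI = 101 + 49/7.746·4.788 ≈ 131.29 ⇒ 131.
PM2.5: 143.6 lies in 89.8–177.4, so I_lo=51, I_hi=100, C_lo=89.8, C_hi=177.4.
(100−51)/(177.4−89.8) × (143.6−89.8) + 51 = 49/87.6 × 53.8 + 51 ≈ 81.09 → 81.
Sub-indices: SO₂→195, PM10→186, NO₂→117, O₃→261, CO→131, PM2.5→81. Overall AQI = max = 261; dominant pollutant is O₃.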